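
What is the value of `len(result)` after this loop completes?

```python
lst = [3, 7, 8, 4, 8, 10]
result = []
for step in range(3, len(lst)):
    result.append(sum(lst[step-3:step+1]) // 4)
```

Let's trace through this code step by step.

Initialize: lst = [3, 7, 8, 4, 8, 10]
Initialize: result = []
Entering loop: for step in range(3, len(lst)):
After iteration 1: step = 3, result = [5]
After iteration 2: step = 4, result = [5, 6]
After iteration 3: step = 5, result = [5, 6, 7]
Loop ends.
len(result) = 3

Final answer: 3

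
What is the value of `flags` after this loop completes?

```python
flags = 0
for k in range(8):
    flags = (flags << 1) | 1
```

Let's trace through this code step by step.

Initialize: flags = 0
Entering loop: for k in range(8):
After iteration 1: k = 0, flags = 1
After iteration 2: k = 1, flags = 3
After iteration 3: k = 2, flags = 7
After iteration 4: k = 3, flags = 15
After iteration 5: k = 4, flags = 31
After iteration 6: k = 5, flags = 63
After iteration 7: k = 6, flags = 127
After iteration 8: k = 7, flags = 255
Loop ends.

Final answer: 255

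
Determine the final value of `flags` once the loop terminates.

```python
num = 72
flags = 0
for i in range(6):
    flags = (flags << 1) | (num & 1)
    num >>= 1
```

Let's trace through this code step by step.

Initialize: num = 72
Initialize: flags = 0
Entering loop: for i in range(6):
After iteration 1: i = 0, num = 36, flags = 0
After iteration 2: i = 1, num = 18, flags = 0
After iteration 3: i = 2, num = 9, flags = 0
After iteration 4: i = 3, num = 4, flags = 1
After iteration 5: i = 4, num = 2, flags = 2
After iteration 6: i = 5, num = 1, flags = 4
Loop ends.

Final answer: 4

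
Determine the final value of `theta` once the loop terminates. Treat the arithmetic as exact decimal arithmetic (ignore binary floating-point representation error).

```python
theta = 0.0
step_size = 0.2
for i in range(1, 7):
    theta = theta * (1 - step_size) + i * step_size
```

Let's trace through this code step by step.

Initialize: theta = 0.0
Initialize: step_size = 0.2
Entering loop: for i in range(1, 7):
After iteration 1: i = 1, theta = 0.2
After iteration 2: i = 2, theta = 0.56
After iteration 3: i = 3, theta = 1.048
After iteration 4: i = 4, theta = 1.6384
After iteration 5: i = 5, theta = 2.31072
After iteration 6: i = 6, theta = 3.048576
Loop ends.

Final answer: 3.048576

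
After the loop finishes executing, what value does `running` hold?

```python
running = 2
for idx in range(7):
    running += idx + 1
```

Let's trace through this code step by step.

Initialize: running = 2
Entering loop: for idx in range(7):
After iteration 1: idx = 0, running = 3
After iteration 2: idx = 1, running = 5
After iteration 3: idx = 2, running = 8
After iteration 4: idx = 3, running = 12
After iteration 5: idx = 4, running = 17
After iteration 6: idx = 5, running = 23
After iteration 7: idx = 6, running = 30
Loop ends.

Final answer: 30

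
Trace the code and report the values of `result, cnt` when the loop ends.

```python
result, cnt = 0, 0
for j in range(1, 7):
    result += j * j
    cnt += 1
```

Let's trace through this code step by step.

Initialize: result = 0
Initialize: cnt = 0
Entering loop: for j in range(1, 7):
After iteration 1: j = 1, result = 1, cnt = 1
After iteration 2: j = 2, result = 5, cnt = 2
After iteration 3: j = 3, result = 14, cnt = 3
After iteration 4: j = 4, result = 30, cnt = 4
After iteration 5: j = 5, result = 55, cnt = 5
After iteration 6: j = 6, result = 91, cnt = 6
Loop ends.

Final answer: 91, 6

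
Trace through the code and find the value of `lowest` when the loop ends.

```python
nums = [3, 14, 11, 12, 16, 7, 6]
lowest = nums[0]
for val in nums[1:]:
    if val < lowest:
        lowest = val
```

Let's trace through this code step by step.

Initialize: nums = [3, 14, 11, 12, 16, 7, 6]
Initialize: lowest = 3
Entering loop: for val in nums[1:]:
After iteration 1: val = 14, lowest = 3
After iteration 2: val = 11, lowest = 3
After iteration 3: val = 12, lowest = 3
After iteration 4: val = 16, lowest = 3
After iteration 5: val = 7, lowest = 3
After iteration 6: val = 6, lowest = 3
Loop ends.

Final answer: 3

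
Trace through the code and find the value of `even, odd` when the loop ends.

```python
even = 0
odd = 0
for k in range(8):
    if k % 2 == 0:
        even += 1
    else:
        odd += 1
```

Let's trace through this code step by step.

Initialize: even = 0
Initialize: odd = 0
Entering loop: for k in range(8):
After iteration 1: k = 0, even = 1, odd = 0
After iteration 2: k = 1, even = 1, odd = 1
After iteration 3: k = 2, even = 2, odd = 1
After iteration 4: k = 3, even = 2, odd = 2
After iteration 5: k = 4, even = 3, odd = 2
After iteration 6: k = 5, even = 3, odd = 3
After iteration 7: k = 6, even = 4, odd = 3
After iteration 8: k = 7, even = 4, odd = 4
Loop ends.

Final answer: 4, 4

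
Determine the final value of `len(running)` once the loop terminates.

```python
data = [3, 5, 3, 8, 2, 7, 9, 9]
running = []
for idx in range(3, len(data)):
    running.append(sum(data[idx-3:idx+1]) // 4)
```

Let's trace through this code step by step.

Initialize: data = [3, 5, 3, 8, 2, 7, 9, 9]
Initialize: running = []
Entering loop: for idx in range(3, len(data)):
After iteration 1: idx = 3, running = [4]
After iteration 2: idx = 4, running = [4, 4]
After iteration 3: idx = 5, running = [4, 4, 5]
After iteration 4: idx = 6, running = [4, 4, 5, 6]
After iteration 5: idx = 7, running = [4, 4, 5, 6, 6]
Loop ends.
len(running) = 5

Final answer: 5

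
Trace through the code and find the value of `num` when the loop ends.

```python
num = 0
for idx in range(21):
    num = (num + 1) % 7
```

Let's trace through this code step by step.

Initialize: num = 0
Entering loop: for idx in range(21):
After iteration 1: idx = 0, num = 1
After iteration 2: idx = 1, num = 2
After iteration 3: idx = 2, num = 3
After iteration 4: idx = 3, num = 4
After iteration 5: idx = 4, num = 5
After iteration 6: idx = 5, num = 6
After iteration 7: idx = 6, num = 0
After iteration 8: idx = 7, num = 1
After iteration 9: idx = 8, num = 2
After iteration 10: idx = 9, num = 3
After iteration 11: idx = 10, num = 4
After iteration 12: idx = 11, num = 5
After iteration 13: idx = 12, num = 6
After iteration 14: idx = 13, num = 0
After iteration 15: idx = 14, num = 1
After iteration 16: idx = 15, num = 2
After iteration 17: idx = 16, num = 3
After iteration 18: idx = 17, num = 4
After iteration 19: idx = 18, num = 5
After iteration 20: idx = 19, num = 6
After iteration 21: idx = 20, num = 0
Loop ends.

Final answer: 0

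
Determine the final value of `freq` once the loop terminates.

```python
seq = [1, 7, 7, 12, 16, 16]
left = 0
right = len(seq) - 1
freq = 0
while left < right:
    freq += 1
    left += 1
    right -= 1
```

Let's trace through this code step by step.

Initialize: seq = [1, 7, 7, 12, 16, 16]
Initialize: left = 0
Initialize: right = 5
Initialize: freq = 0
Entering loop: while left < right:
After iteration 1: left = 1, right = 4, freq = 1
After iteration 2: left = 2, right = 3, freq = 2
After iteration 3: left = 3, right = 2, freq = 3
Loop ends.

Final answer: 3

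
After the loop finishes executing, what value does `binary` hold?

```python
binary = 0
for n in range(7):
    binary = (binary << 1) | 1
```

Let's trace through this code step by step.

Initialize: binary = 0
Entering loop: for n in range(7):
After iteration 1: n = 0, binary = 1
After iteration 2: n = 1, binary = 3
After iteration 3: n = 2, binary = 7
After iteration 4: n = 3, binary = 15
After iteration 5: n = 4, binary = 31
After iteration 6: n = 5, binary = 63
After iteration 7: n = 6, binary = 127
Loop ends.

Final answer: 127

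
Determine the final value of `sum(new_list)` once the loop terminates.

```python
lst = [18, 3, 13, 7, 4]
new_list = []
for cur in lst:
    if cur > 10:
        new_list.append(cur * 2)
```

Let's trace through this code step by step.

Initialize: lst = [18, 3, 13, 7, 4]
Initialize: new_list = []
Entering loop: for cur in lst:
After iteration 1: cur = 18, new_list = [36]
After iteration 2: cur = 3, new_list = [36]
After iteration 3: cur = 13, new_list = [36, 26]
After iteration 4: cur = 7, new_list = [36, 26]
After iteration 5: cur = 4, new_list = [36, 26]
Loop ends.
sum(new_list) = 62

Final answer: 62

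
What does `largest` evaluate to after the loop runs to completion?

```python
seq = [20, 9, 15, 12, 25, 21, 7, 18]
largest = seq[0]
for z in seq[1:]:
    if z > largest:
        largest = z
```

Let's trace through this code step by step.

Initialize: seq = [20, 9, 15, 12, 25, 21, 7, 18]
Initialize: largest = 20
Entering loop: for z in seq[1:]:
After iteration 1: z = 9, largest = 20
After iteration 2: z = 15, largest = 20
After iteration 3: z = 12, largest = 20
After iteration 4: z = 25, largest = 25
After iteration 5: z = 21, largest = 25
After iteration 6: z = 7, largest = 25
After iteration 7: z = 18, largest = 25
Loop ends.

Final answer: 25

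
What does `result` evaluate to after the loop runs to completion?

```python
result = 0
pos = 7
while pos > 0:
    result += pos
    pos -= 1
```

Let's trace through this code step by step.

Initialize: result = 0
Initialize: pos = 7
Entering loop: while pos > 0:
After iteration 1: result = 7, pos = 6
After iteration 2: result = 13, pos = 5
After iteration 3: result = 18, pos = 4
After iteration 4: result = 22, pos = 3
After iteration 5: result = 25, pos = 2
After iteration 6: result = 27, pos = 1
After iteration 7: result = 28, pos = 0
Loop ends.

Final answer: 28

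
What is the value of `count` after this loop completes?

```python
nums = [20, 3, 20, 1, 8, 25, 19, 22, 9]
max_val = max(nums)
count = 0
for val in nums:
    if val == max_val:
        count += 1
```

Let's trace through this code step by step.

Initialize: nums = [20, 3, 20, 1, 8, 25, 19, 22, 9]
Initialize: max_val = 25
Initialize: count = 0
Entering loop: for val in nums:
After iteration 1: val = 20, count = 0
After iteration 2: val = 3, count = 0
After iteration 3: val = 20, count = 0
After iteration 4: val = 1, count = 0
After iteration 5: val = 8, count = 0
After iteration 6: val = 25, count = 1
After iteration 7: val = 19, count = 1
After iteration 8: val = 22, count = 1
After iteration 9: val = 9, count = 1
Loop ends.

Final answer: 1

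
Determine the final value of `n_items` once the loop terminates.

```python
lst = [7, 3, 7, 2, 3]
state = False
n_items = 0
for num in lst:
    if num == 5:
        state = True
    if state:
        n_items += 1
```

Let's trace through this code step by step.

Initialize: lst = [7, 3, 7, 2, 3]
Initialize: state = False
Initialize: n_items = 0
Entering loop: for num in lst:
After iteration 1: num = 7, n_items = 0
After iteration 2: num = 3, n_items = 0
After iteration 3: num = 7, n_items = 0
After iteration 4: num = 2, n_items = 0
After iteration 5: num = 3, n_items = 0
Loop ends.

Final answer: 0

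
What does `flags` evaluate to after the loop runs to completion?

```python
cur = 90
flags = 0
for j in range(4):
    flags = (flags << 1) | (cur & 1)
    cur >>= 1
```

Let's trace through this code step by step.

Initialize: cur = 90
Initialize: flags = 0
Entering loop: for j in range(4):
After iteration 1: j = 0, cur = 45, flags = 0
After iteration 2: j = 1, cur = 22, flags = 1
After iteration 3: j = 2, cur = 11, flags = 2
After iteration 4: j = 3, cur = 5, flags = 5
Loop ends.

Final answer: 5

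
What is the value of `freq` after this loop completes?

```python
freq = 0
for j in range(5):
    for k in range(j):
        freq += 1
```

Let's trace through this code step by step.

Initialize: freq = 0
Entering loop: for j in range(5):
After iteration 1: j = 0, freq = 0
After iteration 2: j = 1, freq = 1, k = 0
After iteration 3: j = 2, freq = 3, k = 1
After iteration 4: j = 3, freq = 6, k = 2
After iteration 5: j = 4, freq = 10, k = 3
Loop ends.

Final answer: 10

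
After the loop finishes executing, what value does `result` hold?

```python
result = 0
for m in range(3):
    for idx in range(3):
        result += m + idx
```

Let's trace through this code step by step.

Initialize: result = 0
Entering loop: for m in range(3):
After iteration 1: m = 0, result = 3
After iteration 2: m = 1, result = 9
After iteration 3: m = 2, result = 18
Loop ends.

Final answer: 18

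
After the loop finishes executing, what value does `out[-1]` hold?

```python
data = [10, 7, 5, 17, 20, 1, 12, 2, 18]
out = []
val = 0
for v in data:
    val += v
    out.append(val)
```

Let's trace through this code step by step.

Initialize: data = [10, 7, 5, 17, 20, 1, 12, 2, 18]
Initialize: out = []
Initialize: val = 0
Entering loop: for v in data:
After iteration 1: v = 10, out = [10], val = 10
After iteration 2: v = 7, out = [10, 17], val = 17
After iteration 3: v = 5, out = [10, 17, 22], val = 22
After iteration 4: v = 17, out = [10, 17, 22, 39], val = 39
After iteration 5: v = 20, out = [10, 17, 22, 39, 59], val = 59
After iteration 6: v = 1, out = [10, 17, 22, 39, 59, 60], val = 60
After iteration 7: v = 12, out = [10, 17, 22, 39, 59, 60, 72], val = 72
After iteration 8: v = 2, out = [10, 17, 22, 39, 59, 60, 72, 74], val = 74
After iteration 9: v = 18, out = [10, 17, 22, 39, 59, 60, 72, 74, 92], val = 92
Loop ends.
out[-1] = 92

Final answer: 92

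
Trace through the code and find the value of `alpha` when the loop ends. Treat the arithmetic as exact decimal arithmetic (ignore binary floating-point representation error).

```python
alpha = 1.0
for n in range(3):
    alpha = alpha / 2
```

Let's trace through this code step by step.

Initialize: alpha = 1.0
Entering loop: for n in range(3):
After iteration 1: n = 0, alpha = 0.5
After iteration 2: n = 1, alpha = 0.25
After iteration 3: n = 2, alpha = 0.125
Loop ends.

Final answer: 0.125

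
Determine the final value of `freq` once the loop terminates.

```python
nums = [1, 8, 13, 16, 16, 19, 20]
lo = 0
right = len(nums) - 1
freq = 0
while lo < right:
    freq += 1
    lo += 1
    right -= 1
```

Let's trace through this code step by step.

Initialize: nums = [1, 8, 13, 16, 16, 19, 20]
Initialize: lo = 0
Initialize: right = 6
Initialize: freq = 0
Entering loop: while lo < right:
After iteration 1: lo = 1, right = 5, freq = 1
After iteration 2: lo = 2, right = 4, freq = 2
After iteration 3: lo = 3, right = 3, freq = 3
Loop ends.

Final answer: 3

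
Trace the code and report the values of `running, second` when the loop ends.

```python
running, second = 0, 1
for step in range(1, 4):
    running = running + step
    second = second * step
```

Let's trace through this code step by step.

Initialize: running = 0
Initialize: second = 1
Entering loop: for step in range(1, 4):
After iteration 1: step = 1, running = 1, second = 1
After iteration 2: step = 2, running = 3, second = 2
After iteration 3: step = 3, running = 6, second = 6
Loop ends.

Final answer: 6, 6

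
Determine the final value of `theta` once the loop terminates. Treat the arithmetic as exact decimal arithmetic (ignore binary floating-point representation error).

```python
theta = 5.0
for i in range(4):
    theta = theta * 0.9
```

Let's trace through this code step by step.

Initialize: theta = 5.0
Entering loop: for i in range(4):
After iteration 1: i = 0, theta = 4.5
After iteration 2: i = 1, theta = 4.05
After iteration 3: i = 2, theta = 3.645
After iteration 4: i = 3, theta = 3.2805
Loop ends.

Final answer: 3.2805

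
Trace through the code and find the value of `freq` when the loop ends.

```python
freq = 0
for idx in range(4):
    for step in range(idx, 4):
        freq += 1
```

Let's trace through this code step by step.

Initialize: freq = 0
Entering loop: for idx in range(4):
After iteration 1: idx = 0, freq = 4
After iteration 2: idx = 1, freq = 7
After iteration 3: idx = 2, freq = 9
After iteration 4: idx = 3, freq = 10
Loop ends.

Final answer: 10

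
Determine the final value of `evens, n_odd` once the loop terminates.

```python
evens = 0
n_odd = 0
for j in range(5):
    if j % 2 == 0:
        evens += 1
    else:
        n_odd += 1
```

Let's trace through this code step by step.

Initialize: evens = 0
Initialize: n_odd = 0
Entering loop: for j in range(5):
After iteration 1: j = 0, evens = 1, n_odd = 0
After iteration 2: j = 1, evens = 1, n_odd = 1
After iteration 3: j = 2, evens = 2, n_odd = 1
After iteration 4: j = 3, evens = 2, n_odd = 2
After iteration 5: j = 4, evens = 3, n_odd = 2
Loop ends.

Final answer: 3, 2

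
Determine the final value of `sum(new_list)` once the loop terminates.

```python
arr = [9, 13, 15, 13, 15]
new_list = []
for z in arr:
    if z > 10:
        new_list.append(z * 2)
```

Let's trace through this code step by step.

Initialize: arr = [9, 13, 15, 13, 15]
Initialize: new_list = []
Entering loop: for z in arr:
After iteration 1: z = 9, new_list = []
After iteration 2: z = 13, new_list = [26]
After iteration 3: z = 15, new_list = [26, 30]
After iteration 4: z = 13, new_list = [26, 30, 26]
After iteration 5: z = 15, new_list = [26, 30, 26, 30]
Loop ends.
sum(new_list) = 112

Final answer: 112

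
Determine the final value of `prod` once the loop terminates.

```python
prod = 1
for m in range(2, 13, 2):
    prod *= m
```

Let's trace through this code step by step.

Initialize: prod = 1
Entering loop: for m in range(2, 13, 2):
After iteration 1: m = 2, prod = 2
After iteration 2: m = 4, prod = 8
After iteration 3: m = 6, prod = 48
After iteration 4: m = 8, prod = 384
After iteration 5: m = 10, prod = 3840
After iteration 6: m = 12, prod = 46080
Loop ends.

Final answer: 46080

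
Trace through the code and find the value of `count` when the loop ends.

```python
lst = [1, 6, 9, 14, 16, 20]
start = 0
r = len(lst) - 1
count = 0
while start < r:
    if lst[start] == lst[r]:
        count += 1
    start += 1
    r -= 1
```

Let's trace through this code step by step.

Initialize: lst = [1, 6, 9, 14, 16, 20]
Initialize: start = 0
Initialize: r = 5
Initialize: count = 0
Entering loop: while start < r:
After iteration 1: start = 1, r = 4, count = 0
After iteration 2: start = 2, r = 3, count = 0
After iteration 3: start = 3, r = 2, count = 0
Loop ends.

Final answer: 0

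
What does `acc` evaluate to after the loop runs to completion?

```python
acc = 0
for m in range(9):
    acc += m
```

Let's trace through this code step by step.

Initialize: acc = 0
Entering loop: for m in range(9):
After iteration 1: m = 0, acc = 0
After iteration 2: m = 1, acc = 1
After iteration 3: m = 2, acc = 3
After iteration 4: m = 3, acc = 6
After iteration 5: m = 4, acc = 10
After iteration 6: m = 5, acc = 15
After iteration 7: m = 6, acc = 21
After iteration 8: m = 7, acc = 28
After iteration 9: m = 8, acc = 36
Loop ends.

Final answer: 36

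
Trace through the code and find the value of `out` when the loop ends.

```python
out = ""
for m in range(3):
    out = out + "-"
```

Let's trace through this code step by step.

Initialize: out = ''
Entering loop: for m in range(3):
After iteration 1: m = 0, out = '-'
After iteration 2: m = 1, out = '--'
After iteration 3: m = 2, out = '---'
Loop ends.

Final answer: '---'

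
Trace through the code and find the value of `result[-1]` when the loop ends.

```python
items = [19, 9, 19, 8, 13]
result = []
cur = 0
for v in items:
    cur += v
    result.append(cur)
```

Let's trace through this code step by step.

Initialize: items = [19, 9, 19, 8, 13]
Initialize: result = []
Initialize: cur = 0
Entering loop: for v in items:
After iteration 1: v = 19, result = [19], cur = 19
After iteration 2: v = 9, result = [19, 28], cur = 28
After iteration 3: v = 19, result = [19, 28, 47], cur = 47
After iteration 4: v = 8, result = [19, 28, 47, 55], cur = 55
After iteration 5: v = 13, result = [19, 28, 47, 55, 68], cur = 68
Loop ends.
result[-1] = 68

Final answer: 68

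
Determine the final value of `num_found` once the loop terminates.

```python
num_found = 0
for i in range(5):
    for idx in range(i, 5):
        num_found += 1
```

Let's trace through this code step by step.

Initialize: num_found = 0
Entering loop: for i in range(5):
After iteration 1: i = 0, num_found = 5
After iteration 2: i = 1, num_found = 9
After iteration 3: i = 2, num_found = 12
After iteration 4: i = 3, num_found = 14
After iteration 5: i = 4, num_found = 15
Loop ends.

Final answer: 15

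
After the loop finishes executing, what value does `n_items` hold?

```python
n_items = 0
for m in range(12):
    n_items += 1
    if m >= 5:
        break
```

Let's trace through this code step by step.

Initialize: n_items = 0
Entering loop: for m in range(12):
After iteration 1: m = 0, n_items = 1
After iteration 2: m = 1, n_items = 2
After iteration 3: m = 2, n_items = 3
After iteration 4: m = 3, n_items = 4
After iteration 5: m = 4, n_items = 5
After iteration 6: m = 5, n_items = 6
Loop ends.

Final answer: 6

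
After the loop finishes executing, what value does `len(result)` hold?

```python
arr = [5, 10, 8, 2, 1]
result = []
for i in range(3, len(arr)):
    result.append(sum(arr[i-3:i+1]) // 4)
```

Let's trace through this code step by step.

Initialize: arr = [5, 10, 8, 2, 1]
Initialize: result = []
Entering loop: for i in range(3, len(arr)):
After iteration 1: i = 3, result = [6]
After iteration 2: i = 4, result = [6, 5]
Loop ends.
len(result) = 2

Final answer: 2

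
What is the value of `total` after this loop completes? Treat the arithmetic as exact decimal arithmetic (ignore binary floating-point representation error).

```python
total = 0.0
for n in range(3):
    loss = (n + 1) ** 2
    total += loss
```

Let's trace through this code step by step.

Initialize: total = 0.0
Entering loop: for n in range(3):
After iteration 1: n = 0, total = 1.0, loss = 1
After iteration 2: n = 1, total = 5.0, loss = 4
After iteration 3: n = 2, total = 14.0, loss = 9
Loop ends.

Final answer: 14.0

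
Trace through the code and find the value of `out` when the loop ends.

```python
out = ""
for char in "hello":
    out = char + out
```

Let's trace through this code step by step.

Initialize: out = ''
Entering loop: for char in "hello":
After iteration 1: char = 'h', out = 'h'
After iteration 2: char = 'e', out = 'eh'
After iteration 3: char = 'l', out = 'leh'
After iteration 4: char = 'l', out = 'lleh'
After iteration 5: char = 'o', out = 'olleh'
Loop ends.

Final answer: 'olleh'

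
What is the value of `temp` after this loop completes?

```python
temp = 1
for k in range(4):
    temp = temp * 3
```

Let's trace through this code step by step.

Initialize: temp = 1
Entering loop: for k in range(4):
After iteration 1: k = 0, temp = 3
After iteration 2: k = 1, temp = 9
After iteration 3: k = 2, temp = 27
After iteration 4: k = 3, temp = 81
Loop ends.

Final answer: 81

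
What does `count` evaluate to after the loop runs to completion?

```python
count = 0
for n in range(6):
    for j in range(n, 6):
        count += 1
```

Let's trace through this code step by step.

Initialize: count = 0
Entering loop: for n in range(6):
After iteration 1: n = 0, count = 6
After iteration 2: n = 1, count = 11
After iteration 3: n = 2, count = 15
After iteration 4: n = 3, count = 18
After iteration 5: n = 4, count = 20
After iteration 6: n = 5, count = 21
Loop ends.

Final answer: 21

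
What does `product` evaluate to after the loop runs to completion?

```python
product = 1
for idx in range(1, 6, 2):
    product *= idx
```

Let's trace through this code step by step.

Initialize: product = 1
Entering loop: for idx in range(1, 6, 2):
After iteration 1: idx = 1, product = 1
After iteration 2: idx = 3, product = 3
After iteration 3: idx = 5, product = 15
Loop ends.

Final answer: 15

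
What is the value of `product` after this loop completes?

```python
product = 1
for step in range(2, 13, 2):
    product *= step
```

Let's trace through this code step by step.

Initialize: product = 1
Entering loop: for step in range(2, 13, 2):
After iteration 1: step = 2, product = 2
After iteration 2: step = 4, product = 8
After iteration 3: step = 6, product = 48
After iteration 4: step = 8, product = 384
After iteration 5: step = 10, product = 3840
After iteration 6: step = 12, product = 46080
Loop ends.

Final answer: 46080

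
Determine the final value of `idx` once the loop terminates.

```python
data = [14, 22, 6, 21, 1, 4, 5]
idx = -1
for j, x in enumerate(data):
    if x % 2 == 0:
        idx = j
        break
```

Let's trace through this code step by step.

Initialize: data = [14, 22, 6, 21, 1, 4, 5]
Initialize: idx = -1
Entering loop: for j, x in enumerate(data):
After iteration 1: j = 0, x = 14, idx = 0
Loop ends.

Final answer: 0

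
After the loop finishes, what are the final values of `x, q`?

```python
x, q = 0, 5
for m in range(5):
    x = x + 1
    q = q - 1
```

Let's trace through this code step by step.

Initialize: x = 0
Initialize: q = 5
Entering loop: for m in range(5):
After iteration 1: m = 0, x = 1, q = 4
After iteration 2: m = 1, x = 2, q = 3
After iteration 3: m = 2, x = 3, q = 2
After iteration 4: m = 3, x = 4, q = 1
After iteration 5: m = 4, x = 5, q = 0
Loop ends.

Final answer: 5, 0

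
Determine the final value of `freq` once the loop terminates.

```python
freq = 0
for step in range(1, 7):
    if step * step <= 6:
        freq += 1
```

Let's trace through this code step by step.

Initialize: freq = 0
Entering loop: for step in range(1, 7):
After iteration 1: step = 1, freq = 1
After iteration 2: step = 2, freq = 2
After iteration 3: step = 3, freq = 2
After iteration 4: step = 4, freq = 2
After iteration 5: step = 5, freq = 2
After iteration 6: step = 6, freq = 2
Loop ends.

Final answer: 2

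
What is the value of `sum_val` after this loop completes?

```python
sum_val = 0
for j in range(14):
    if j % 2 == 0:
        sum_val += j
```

Let's trace through this code step by step.

Initialize: sum_val = 0
Entering loop: for j in range(14):
After iteration 1: j = 0, sum_val = 0
After iteration 2: j = 1, sum_val = 0
After iteration 3: j = 2, sum_val = 2
After iteration 4: j = 3, sum_val = 2
After iteration 5: j = 4, sum_val = 6
After iteration 6: j = 5, sum_val = 6
After iteration 7: j = 6, sum_val = 12
After iteration 8: j = 7, sum_val = 12
After iteration 9: j = 8, sum_val = 20
After iteration 10: j = 9, sum_val = 20
After iteration 11: j = 10, sum_val = 30
After iteration 12: j = 11, sum_val = 30
After iteration 13: j = 12, sum_val = 42
After iteration 14: j = 13, sum_val = 42
Loop ends.

Final answer: 42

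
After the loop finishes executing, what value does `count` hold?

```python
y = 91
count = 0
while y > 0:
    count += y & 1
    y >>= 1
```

Let's trace through this code step by step.

Initialize: y = 91
Initialize: count = 0
Entering loop: while y > 0:
After iteration 1: y = 45, count = 1
After iteration 2: y = 22, count = 2
After iteration 3: y = 11, count = 2
After iteration 4: y = 5, count = 3
After iteration 5: y = 2, count = 4
After iteration 6: y = 1, count = 4
After iteration 7: y = 0, count = 5
Loop ends.

Final answer: 5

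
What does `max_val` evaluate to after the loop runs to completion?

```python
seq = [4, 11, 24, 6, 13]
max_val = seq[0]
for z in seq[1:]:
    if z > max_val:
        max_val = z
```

Let's trace through this code step by step.

Initialize: seq = [4, 11, 24, 6, 13]
Initialize: max_val = 4
Entering loop: for z in seq[1:]:
After iteration 1: z = 11, max_val = 11
After iteration 2: z = 24, max_val = 24
After iteration 3: z = 6, max_val = 24
After iteration 4: z = 13, max_val = 24
Loop ends.

Final answer: 24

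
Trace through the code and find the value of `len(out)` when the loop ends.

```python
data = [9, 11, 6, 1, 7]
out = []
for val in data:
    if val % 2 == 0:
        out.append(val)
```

Let's trace through this code step by step.

Initialize: data = [9, 11, 6, 1, 7]
Initialize: out = []
Entering loop: for val in data:
After iteration 1: val = 9, out = []
After iteration 2: val = 11, out = []
After iteration 3: val = 6, out = [6]
After iteration 4: val = 1, out = [6]
After iteration 5: val = 7, out = [6]
Loop ends.
len(out) = 1

Final answer: 1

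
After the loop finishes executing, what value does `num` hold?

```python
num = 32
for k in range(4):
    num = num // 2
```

Let's trace through this code step by step.

Initialize: num = 32
Entering loop: for k in range(4):
After iteration 1: k = 0, num = 16
After iteration 2: k = 1, num = 8
After iteration 3: k = 2, num = 4
After iteration 4: k = 3, num = 2
Loop ends.

Final answer: 2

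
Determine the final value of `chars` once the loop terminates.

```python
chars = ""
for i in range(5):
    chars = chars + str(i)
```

Let's trace through this code step by step.

Initialize: chars = ''
Entering loop: for i in range(5):
After iteration 1: i = 0, chars = '0'
After iteration 2: i = 1, chars = '01'
After iteration 3: i = 2, chars = '012'
After iteration 4: i = 3, chars = '0123'
After iteration 5: i = 4, chars = '01234'
Loop ends.

Final answer: '01234'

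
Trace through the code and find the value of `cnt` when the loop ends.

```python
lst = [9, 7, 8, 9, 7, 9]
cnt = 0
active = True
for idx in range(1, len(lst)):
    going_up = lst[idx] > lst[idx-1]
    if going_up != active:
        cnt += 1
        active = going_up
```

Let's trace through this code step by step.

Initialize: lst = [9, 7, 8, 9, 7, 9]
Initialize: cnt = 0
Initialize: active = True
Entering loop: for idx in range(1, len(lst)):
After iteration 1: idx = 1, cnt = 1, active = False, going_up = False
After iteration 2: idx = 2, cnt = 2, active = True, going_up = True
After iteration 3: idx = 3, cnt = 2, active = True, going_up = True
After iteration 4: idx = 4, cnt = 3, active = False, going_up = False
After iteration 5: idx = 5, cnt = 4, active = True, going_up = True
Loop ends.

Final answer: 4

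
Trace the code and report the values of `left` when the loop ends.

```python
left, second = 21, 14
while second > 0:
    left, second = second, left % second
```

Let's trace through this code step by step.

Initialize: left = 21
Initialize: second = 14
Entering loop: while second > 0:
After iteration 1: left = 14, second = 7
After iteration 2: left = 7, second = 0
Loop ends.

Final answer: 7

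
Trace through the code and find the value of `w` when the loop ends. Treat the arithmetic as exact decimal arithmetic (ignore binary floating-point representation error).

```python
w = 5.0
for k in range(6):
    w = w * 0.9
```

Let's trace through this code step by step.

Initialize: w = 5.0
Entering loop: for k in range(6):
After iteration 1: k = 0, w = 4.5
After iteration 2: k = 1, w = 4.05
After iteration 3: k = 2, w = 3.645
After iteration 4: k = 3, w = 3.2805
After iteration 5: k = 4, w = 2.95245
After iteration 6: k = 5, w = 2.657205
Loop ends.

Final answer: 2.657205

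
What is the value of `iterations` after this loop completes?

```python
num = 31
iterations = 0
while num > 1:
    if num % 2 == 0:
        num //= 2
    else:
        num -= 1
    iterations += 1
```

Let's trace through this code step by step.

Initialize: num = 31
Initialize: iterations = 0
Entering loop: while num > 1:
After iteration 1: num = 30, iterations = 1
After iteration 2: num = 15, iterations = 2
After iteration 3: num = 14, iterations = 3
After iteration 4: num = 7, iterations = 4
After iteration 5: num = 6, iterations = 5
After iteration 6: num = 3, iterations = 6
After iteration 7: num = 2, iterations = 7
After iteration 8: num = 1, iterations = 8
Loop ends.

Final answer: 8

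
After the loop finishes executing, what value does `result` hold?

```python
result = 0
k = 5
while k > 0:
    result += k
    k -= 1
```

Let's trace through this code step by step.

Initialize: result = 0
Initialize: k = 5
Entering loop: while k > 0:
After iteration 1: result = 5, k = 4
After iteration 2: result = 9, k = 3
After iteration 3: result = 12, k = 2
After iteration 4: result = 14, k = 1
After iteration 5: result = 15, k = 0
Loop ends.

Final answer: 15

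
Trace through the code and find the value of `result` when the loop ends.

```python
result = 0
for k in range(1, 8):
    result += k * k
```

Let's trace through this code step by step.

Initialize: result = 0
Entering loop: for k in range(1, 8):
After iteration 1: k = 1, result = 1
After iteration 2: k = 2, result = 5
After iteration 3: k = 3, result = 14
After iteration 4: k = 4, result = 30
After iteration 5: k = 5, result = 55
After iteration 6: k = 6, result = 91
After iteration 7: k = 7, result = 140
Loop ends.

Final answer: 140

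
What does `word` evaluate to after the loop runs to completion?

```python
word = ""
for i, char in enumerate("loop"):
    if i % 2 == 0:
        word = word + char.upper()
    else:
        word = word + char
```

Let's trace through this code step by step.

Initialize: word = ''
Entering loop: for i, char in enumerate("loop"):
After iteration 1: i = 0, char = 'l', word = 'L'
After iteration 2: i = 1, char = 'o', word = 'Lo'
After iteration 3: i = 2, char = 'o', word = 'LoO'
After iteration 4: i = 3, char = 'p', word = 'LoOp'
Loop ends.

Final answer: 'LoOp'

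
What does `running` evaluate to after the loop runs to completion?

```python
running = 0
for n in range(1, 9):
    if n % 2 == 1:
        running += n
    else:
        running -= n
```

Let's trace through this code step by step.

Initialize: running = 0
Entering loop: for n in range(1, 9):
After iteration 1: n = 1, running = 1
After iteration 2: n = 2, running = -1
After iteration 3: n = 3, running = 2
After iteration 4: n = 4, running = -2
After iteration 5: n = 5, running = 3
After iteration 6: n = 6, running = -3
After iteration 7: n = 7, running = 4
After iteration 8: n = 8, running = -4
Loop ends.

Final answer: -4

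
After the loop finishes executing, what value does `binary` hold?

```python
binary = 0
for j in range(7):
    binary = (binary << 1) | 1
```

Let's trace through this code step by step.

Initialize: binary = 0
Entering loop: for j in range(7):
After iteration 1: j = 0, binary = 1
After iteration 2: j = 1, binary = 3
After iteration 3: j = 2, binary = 7
After iteration 4: j = 3, binary = 15
After iteration 5: j = 4, binary = 31
After iteration 6: j = 5, binary = 63
After iteration 7: j = 6, binary = 127
Loop ends.

Final answer: 127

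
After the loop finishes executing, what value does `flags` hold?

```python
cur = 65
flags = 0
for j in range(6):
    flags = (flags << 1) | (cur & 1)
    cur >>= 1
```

Let's trace through this code step by step.

Initialize: cur = 65
Initialize: flags = 0
Entering loop: for j in range(6):
After iteration 1: j = 0, cur = 32, flags = 1
After iteration 2: j = 1, cur = 16, flags = 2
After iteration 3: j = 2, cur = 8, flags = 4
After iteration 4: j = 3, cur = 4, flags = 8
After iteration 5: j = 4, cur = 2, flags = 16
After iteration 6: j = 5, cur = 1, flags = 32
Loop ends.

Final answer: 32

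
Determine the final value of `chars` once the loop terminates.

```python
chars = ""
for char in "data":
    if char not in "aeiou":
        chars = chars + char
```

Let's trace through this code step by step.

Initialize: chars = ''
Entering loop: for char in "data":
After iteration 1: char = 'd', chars = 'd'
After iteration 2: char = 'a', chars = 'd'
After iteration 3: char = 't', chars = 'dt'
After iteration 4: char = 'a', chars = 'dt'
Loop ends.

Final answer: 'dt'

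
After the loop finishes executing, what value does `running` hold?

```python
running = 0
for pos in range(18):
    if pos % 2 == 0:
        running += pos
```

Let's trace through this code step by step.

Initialize: running = 0
Entering loop: for pos in range(18):
After iteration 1: pos = 0, running = 0
After iteration 2: pos = 1, running = 0
After iteration 3: pos = 2, running = 2
After iteration 4: pos = 3, running = 2
After iteration 5: pos = 4, running = 6
After iteration 6: pos = 5, running = 6
After iteration 7: pos = 6, running = 12
After iteration 8: pos = 7, running = 12
After iteration 9: pos = 8, running = 20
After iteration 10: pos = 9, running = 20
After iteration 11: pos = 10, running = 30
After iteration 12: pos = 11, running = 30
After iteration 13: pos = 12, running = 42
After iteration 14: pos = 13, running = 42
After iteration 15: pos = 14, running = 56
After iteration 16: pos = 15, running = 56
After iteration 17: pos = 16, running = 72
After iteration 18: pos = 17, running = 72
Loop ends.

Final answer: 72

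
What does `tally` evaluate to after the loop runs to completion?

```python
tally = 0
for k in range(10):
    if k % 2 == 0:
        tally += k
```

Let's trace through this code step by step.

Initialize: tally = 0
Entering loop: for k in range(10):
After iteration 1: k = 0, tally = 0
After iteration 2: k = 1, tally = 0
After iteration 3: k = 2, tally = 2
After iteration 4: k = 3, tally = 2
After iteration 5: k = 4, tally = 6
After iteration 6: k = 5, tally = 6
After iteration 7: k = 6, tally = 12
After iteration 8: k = 7, tally = 12
After iteration 9: k = 8, tally = 20
After iteration 10: k = 9, tally = 20
Loop ends.

Final answer: 20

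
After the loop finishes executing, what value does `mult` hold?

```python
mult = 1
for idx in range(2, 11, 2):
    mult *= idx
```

Let's trace through this code step by step.

Initialize: mult = 1
Entering loop: for idx in range(2, 11, 2):
After iteration 1: idx = 2, mult = 2
After iteration 2: idx = 4, mult = 8
After iteration 3: idx = 6, mult = 48
After iteration 4: idx = 8, mult = 384
After iteration 5: idx = 10, mult = 3840
Loop ends.

Final answer: 3840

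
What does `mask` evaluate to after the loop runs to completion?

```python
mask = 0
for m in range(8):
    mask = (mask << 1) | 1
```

Let's trace through this code step by step.

Initialize: mask = 0
Entering loop: for m in range(8):
After iteration 1: m = 0, mask = 1
After iteration 2: m = 1, mask = 3
After iteration 3: m = 2, mask = 7
After iteration 4: m = 3, mask = 15
After iteration 5: m = 4, mask = 31
After iteration 6: m = 5, mask = 63
After iteration 7: m = 6, mask = 127
After iteration 8: m = 7, mask = 255
Loop ends.

Final answer: 255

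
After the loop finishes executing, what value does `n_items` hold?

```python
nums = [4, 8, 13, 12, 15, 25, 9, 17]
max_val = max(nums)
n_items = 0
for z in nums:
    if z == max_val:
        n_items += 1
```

Let's trace through this code step by step.

Initialize: nums = [4, 8, 13, 12, 15, 25, 9, 17]
Initialize: max_val = 25
Initialize: n_items = 0
Entering loop: for z in nums:
After iteration 1: z = 4, n_items = 0
After iteration 2: z = 8, n_items = 0
After iteration 3: z = 13, n_items = 0
After iteration 4: z = 12, n_items = 0
After iteration 5: z = 15, n_items = 0
After iteration 6: z = 25, n_items = 1
After iteration 7: z = 9, n_items = 1
After iteration 8: z = 17, n_items = 1
Loop ends.

Final answer: 1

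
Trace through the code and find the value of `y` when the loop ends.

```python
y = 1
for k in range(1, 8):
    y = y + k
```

Let's trace through this code step by step.

Initialize: y = 1
Entering loop: for k in range(1, 8):
After iteration 1: k = 1, y = 2
After iteration 2: k = 2, y = 4
After iteration 3: k = 3, y = 7
After iteration 4: k = 4, y = 11
After iteration 5: k = 5, y = 16
After iteration 6: k = 6, y = 22
After iteration 7: k = 7, y = 29
Loop ends.

Final answer: 29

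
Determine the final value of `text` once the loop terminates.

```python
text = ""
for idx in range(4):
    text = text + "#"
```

Let's trace through this code step by step.

Initialize: text = ''
Entering loop: for idx in range(4):
After iteration 1: idx = 0, text = '#'
After iteration 2: idx = 1, text = '##'
After iteration 3: idx = 2, text = '###'
After iteration 4: idx = 3, text = '####'
Loop ends.

Final answer: '####'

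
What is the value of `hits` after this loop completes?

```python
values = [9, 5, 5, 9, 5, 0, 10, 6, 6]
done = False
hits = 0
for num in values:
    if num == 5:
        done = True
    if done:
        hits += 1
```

Let's trace through this code step by step.

Initialize: values = [9, 5, 5, 9, 5, 0, 10, 6, 6]
Initialize: done = False
Initialize: hits = 0
Entering loop: for num in values:
After iteration 1: num = 9, done = False, hits = 0
After iteration 2: num = 5, done = True, hits = 1
After iteration 3: num = 5, done = True, hits = 2
After iteration 4: num = 9, done = True, hits = 3
After iteration 5: num = 5, done = True, hits = 4
After iteration 6: num = 0, done = True, hits = 5
After iteration 7: num = 10, done = True, hits = 6
After iteration 8: num = 6, done = True, hits = 7
After iteration 9: num = 6, done = True, hits = 8
Loop ends.

Final answer: 8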